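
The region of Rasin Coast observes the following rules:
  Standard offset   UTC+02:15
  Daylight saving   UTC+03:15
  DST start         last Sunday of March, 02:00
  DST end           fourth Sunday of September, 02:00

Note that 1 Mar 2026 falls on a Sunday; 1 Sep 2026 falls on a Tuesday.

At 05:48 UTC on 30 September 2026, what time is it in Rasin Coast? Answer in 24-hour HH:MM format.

08:03

1 March 2026 is a Sunday, so Sundays fall on 1, 8, 15, 22, 29; the last is March 29.
1 September 2026 is a Tuesday, so the first Sunday is September 6 and the fourth is September 27.
At the standard offset (UTC+02:15), 05:48 UTC + 2h15m = 08:03 Rasin Coast standard time.
The standard-time date in Rasin Coast, 30 September 2026, is outside the daylight-saving period (29 March – 27 September), so Rasin Coast is on standard time, UTC+02:15.
05:48 UTC + 2h15m = 08:03 local.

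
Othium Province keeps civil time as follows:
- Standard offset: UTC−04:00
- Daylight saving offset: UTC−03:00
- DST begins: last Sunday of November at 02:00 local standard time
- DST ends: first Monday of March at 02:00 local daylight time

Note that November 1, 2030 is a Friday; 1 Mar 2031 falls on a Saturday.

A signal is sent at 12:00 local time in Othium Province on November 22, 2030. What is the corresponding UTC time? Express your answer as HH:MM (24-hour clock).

16:00

1 November 2030 is a Friday, so Sundays fall on 3, 10, 17, 24; the last is November 24.
1 March 2031 is a Saturday, so the first Monday is March 3.
November 22, 2030 does not fall between 24 November 2030 and 3 March 2031, so daylight saving is not in effect and Othium Province is at UTC−04:00.
12:00 local + 4h = 16:00 UTC.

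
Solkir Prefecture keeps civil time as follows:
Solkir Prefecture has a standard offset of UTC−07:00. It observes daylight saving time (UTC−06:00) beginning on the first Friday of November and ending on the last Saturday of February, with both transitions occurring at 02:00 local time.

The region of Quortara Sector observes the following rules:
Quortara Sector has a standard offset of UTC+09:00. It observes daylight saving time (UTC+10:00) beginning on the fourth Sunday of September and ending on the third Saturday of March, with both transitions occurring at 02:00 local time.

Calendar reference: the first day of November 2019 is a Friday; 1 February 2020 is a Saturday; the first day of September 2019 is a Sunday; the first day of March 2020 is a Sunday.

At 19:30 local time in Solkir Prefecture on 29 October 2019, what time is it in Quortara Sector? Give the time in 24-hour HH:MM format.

1 November 2019 is a Friday, so the first Friday is November 1.
1 February 2020 is a Saturday, so Saturdays fall on 1, 8, 15, 22, 29; the last is February 29.
Daylight saving runs 1 November 2019 – 29 February 2020; 29 October 2019 is outside that window, so Solkir Prefecture is on standard time at UTC−07:00.
19:30 Solkir Prefecture + 7h = 02:30 UTC (rolling into the next day, 30 October 2019).
1 September 2019 is a Sunday, so the first Sunday is September 1 and the fourth is September 22.
1 March 2020 is a Sunday, so the first Saturday is March 7 and the third is March 21.
At the standard offset (UTC+09:00), 02:30 UTC + 9h = 11:30 Quortara Sector standard time.
The standard-time date in Quortara Sector, 30 October 2019, falls between 22 September 2019 and 21 March 2020, so daylight saving is in effect and Quortara Sector is at UTC+10:00.
02:30 UTC + 10h = 12:30 Quortara Sector.

12:30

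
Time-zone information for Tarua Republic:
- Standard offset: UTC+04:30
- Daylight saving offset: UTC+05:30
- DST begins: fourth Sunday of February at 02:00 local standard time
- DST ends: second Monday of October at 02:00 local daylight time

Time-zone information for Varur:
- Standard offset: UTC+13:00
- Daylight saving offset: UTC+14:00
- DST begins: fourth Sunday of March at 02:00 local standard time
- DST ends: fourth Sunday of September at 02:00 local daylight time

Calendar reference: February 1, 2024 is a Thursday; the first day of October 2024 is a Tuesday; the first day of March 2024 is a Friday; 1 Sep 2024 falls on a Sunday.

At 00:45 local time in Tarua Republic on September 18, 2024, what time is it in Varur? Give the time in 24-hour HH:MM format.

09:15

1 February 2024 is a Thursday, so the first Sunday is February 4 and the fourth is February 25.
1 October 2024 is a Tuesday, so the first Monday is October 7 and the second is October 14.
September 18, 2024 lies within the daylight-saving period (25 February – 14 October), so Tarua Republic is on daylight time, UTC+05:30.
00:45 Tarua Republic − 5h30m = 19:15 UTC (rolling into the previous day, 17 September 2024).
1 March 2024 is a Friday, so the first Sunday is March 3 and the fourth is March 24.
1 September 2024 is a Sunday, so the first Sunday is September 1 and the fourth is September 22.
At the standard offset (UTC+13:00), 19:15 UTC + 13h = 08:15 Varur standard time (rolling into the next day, 18 September 2024).
Daylight saving runs 24 March – 22 September; the standard-time date in Varur, September 18, 2024, is inside that window, so Varur is at UTC+14:00.
19:15 UTC + 14h = 09:15 Varur (rolling into the next day, 18 September 2024).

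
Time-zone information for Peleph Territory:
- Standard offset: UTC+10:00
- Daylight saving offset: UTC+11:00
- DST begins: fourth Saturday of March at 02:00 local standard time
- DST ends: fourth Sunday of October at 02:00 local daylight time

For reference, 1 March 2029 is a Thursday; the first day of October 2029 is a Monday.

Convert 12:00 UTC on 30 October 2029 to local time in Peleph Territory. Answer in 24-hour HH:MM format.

1 March 2029 is a Thursday, so the first Saturday is March 3 and the fourth is March 24.
1 October 2029 is a Monday, so the first Sunday is October 7 and the fourth is October 28.
At the standard offset (UTC+10:00), 12:00 UTC + 10h = 22:00 Peleph Territory standard time.
Daylight saving runs 24 March – 28 October; the standard-time date in Peleph Territory, 30 October 2029, is outside that window, so Peleph Territory is on standard time at UTC+10:00.
12:00 UTC + 10h = 22:00 local.

22:00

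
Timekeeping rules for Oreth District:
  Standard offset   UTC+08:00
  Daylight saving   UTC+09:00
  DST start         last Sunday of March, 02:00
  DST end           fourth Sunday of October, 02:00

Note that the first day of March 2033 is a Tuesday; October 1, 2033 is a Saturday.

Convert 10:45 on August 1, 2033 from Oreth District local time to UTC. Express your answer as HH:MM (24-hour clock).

01:45

1 March 2033 is a Tuesday, so Sundays fall on 6, 13, 20, 27; the last is March 27.
1 October 2033 is a Saturday, so the first Sunday is October 2 and the fourth is October 23.
Daylight saving runs 27 March – 23 October; August 1, 2033 is inside that window, so Oreth District is at UTC+09:00.
10:45 local − 9h = 01:45 UTC.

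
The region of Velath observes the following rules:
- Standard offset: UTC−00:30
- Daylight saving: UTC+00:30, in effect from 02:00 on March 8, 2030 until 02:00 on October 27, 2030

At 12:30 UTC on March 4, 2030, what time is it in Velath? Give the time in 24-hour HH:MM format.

12:00

At the standard offset (UTC−00:30), 12:30 UTC − 0h30m = 12:00 Velath standard time.
The standard-time date in Velath, March 4, 2030, does not fall between 8 March and 27 October, so daylight saving is not in effect and Velath is at UTC−00:30.
12:30 UTC − 0h30m = 12:00 local.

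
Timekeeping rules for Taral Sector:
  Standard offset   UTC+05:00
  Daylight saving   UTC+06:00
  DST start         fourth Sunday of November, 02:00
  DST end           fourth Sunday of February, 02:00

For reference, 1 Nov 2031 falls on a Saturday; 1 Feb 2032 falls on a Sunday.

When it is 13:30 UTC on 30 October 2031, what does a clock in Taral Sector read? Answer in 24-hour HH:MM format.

1 November 2031 is a Saturday, so the first Sunday is November 2 and the fourth is November 23.
1 February 2032 is a Sunday, so the first Sunday is February 1 and the fourth is February 22.
At the standard offset (UTC+05:00), 13:30 UTC + 5h = 18:30 Taral Sector standard time.
The standard-time date in Taral Sector, 30 October 2031, is outside the daylight-saving period (23 November 2031 – 22 February 2032), so Taral Sector is on standard time, UTC+05:00.
13:30 UTC + 5h = 18:30 local.

18:30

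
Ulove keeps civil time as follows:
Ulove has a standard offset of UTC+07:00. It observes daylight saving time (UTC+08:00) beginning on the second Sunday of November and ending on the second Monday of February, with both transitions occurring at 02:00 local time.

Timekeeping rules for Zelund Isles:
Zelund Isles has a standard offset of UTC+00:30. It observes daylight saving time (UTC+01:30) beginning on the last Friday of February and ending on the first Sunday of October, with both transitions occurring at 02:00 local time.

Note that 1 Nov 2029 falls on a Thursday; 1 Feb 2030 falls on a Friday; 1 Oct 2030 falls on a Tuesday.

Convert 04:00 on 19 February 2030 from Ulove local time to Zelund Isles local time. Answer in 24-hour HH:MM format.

21:30

1 November 2029 is a Thursday, so the first Sunday is November 4 and the second is November 11.
1 February 2030 is a Friday, so the first Monday is February 4 and the second is February 11.
19 February 2030 does not fall between 11 November 2029 and 11 February 2030, so daylight saving is not in effect and Ulove is at UTC+07:00.
04:00 Ulove − 7h = 21:00 UTC (rolling into the previous day, 18 February 2030).
1 February 2030 is a Friday, so Fridays fall on 1, 8, 15, 22; the last is February 22.
1 October 2030 is a Tuesday, so the first Sunday is October 6.
At the standard offset (UTC+00:30), 21:00 UTC + 0h30m = 21:30 Zelund Isles standard time.
The standard-time date in Zelund Isles, 18 February 2030, is outside the daylight-saving period (22 February – 6 October), so Zelund Isles is on standard time, UTC+00:30.
21:00 UTC + 0h30m = 21:30 Zelund Isles.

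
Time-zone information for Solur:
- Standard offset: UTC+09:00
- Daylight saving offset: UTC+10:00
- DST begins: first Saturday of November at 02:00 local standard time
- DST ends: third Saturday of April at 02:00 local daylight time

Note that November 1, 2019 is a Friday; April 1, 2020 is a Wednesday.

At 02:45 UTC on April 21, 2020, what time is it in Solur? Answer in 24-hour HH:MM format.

1 November 2019 is a Friday, so the first Saturday is November 2.
1 April 2020 is a Wednesday, so the first Saturday is April 4 and the third is April 18.
At the standard offset (UTC+09:00), 02:45 UTC + 9h = 11:45 Solur standard time.
The standard-time date in Solur, April 21, 2020, does not fall between 2 November 2019 and 18 April 2020, so daylight saving is not in effect and Solur is at UTC+09:00.
02:45 UTC + 9h = 11:45 local.

11:45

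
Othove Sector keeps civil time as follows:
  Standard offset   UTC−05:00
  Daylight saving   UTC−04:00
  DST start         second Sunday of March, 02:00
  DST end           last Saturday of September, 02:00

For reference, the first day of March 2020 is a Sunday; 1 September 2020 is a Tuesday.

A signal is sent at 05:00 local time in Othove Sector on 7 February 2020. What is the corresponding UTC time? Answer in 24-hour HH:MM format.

10:00

1 March 2020 is a Sunday, so the first Sunday is March 1 and the second is March 8.
1 September 2020 is a Tuesday, so Saturdays fall on 5, 12, 19, 26; the last is September 26.
Daylight saving runs 8 March – 26 September; 7 February 2020 is outside that window, so Othove Sector is on standard time at UTC−05:00.
05:00 local + 5h = 10:00 UTC.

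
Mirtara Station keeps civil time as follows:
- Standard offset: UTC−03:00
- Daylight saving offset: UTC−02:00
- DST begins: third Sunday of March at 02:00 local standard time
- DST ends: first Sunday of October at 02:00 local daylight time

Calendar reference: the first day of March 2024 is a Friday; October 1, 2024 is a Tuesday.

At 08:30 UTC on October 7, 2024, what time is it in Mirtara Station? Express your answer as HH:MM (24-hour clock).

1 March 2024 is a Friday, so the first Sunday is March 3 and the third is March 17.
1 October 2024 is a Tuesday, so the first Sunday is October 6.
At the standard offset (UTC−03:00), 08:30 UTC − 3h = 05:30 Mirtara Station standard time.
Daylight saving runs 17 March – 6 October; the standard-time date in Mirtara Station, October 7, 2024, is outside that window, so Mirtara Station is on standard time at UTC−03:00.
08:30 UTC − 3h = 05:30 local.

05:30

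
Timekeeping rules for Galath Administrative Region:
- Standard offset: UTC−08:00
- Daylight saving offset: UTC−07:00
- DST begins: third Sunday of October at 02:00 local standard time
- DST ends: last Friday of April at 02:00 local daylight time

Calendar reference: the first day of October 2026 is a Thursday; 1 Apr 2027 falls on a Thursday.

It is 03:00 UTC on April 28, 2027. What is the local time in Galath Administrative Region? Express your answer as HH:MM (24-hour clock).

20:00

1 October 2026 is a Thursday, so the first Sunday is October 4 and the third is October 18.
1 April 2027 is a Thursday, so Fridays fall on 2, 9, 16, 23, 30; the last is April 30.
At the standard offset (UTC−08:00), 03:00 UTC − 8h = 19:00 Galath Administrative Region standard time (rolling into the previous day, 27 April 2027).
The standard-time date in Galath Administrative Region, April 27, 2027, lies within the daylight-saving period (18 October 2026 – 30 April 2027), so Galath Administrative Region is on daylight time, UTC−07:00.
03:00 UTC − 7h = 20:00 local (rolling into the previous day, 27 April 2027).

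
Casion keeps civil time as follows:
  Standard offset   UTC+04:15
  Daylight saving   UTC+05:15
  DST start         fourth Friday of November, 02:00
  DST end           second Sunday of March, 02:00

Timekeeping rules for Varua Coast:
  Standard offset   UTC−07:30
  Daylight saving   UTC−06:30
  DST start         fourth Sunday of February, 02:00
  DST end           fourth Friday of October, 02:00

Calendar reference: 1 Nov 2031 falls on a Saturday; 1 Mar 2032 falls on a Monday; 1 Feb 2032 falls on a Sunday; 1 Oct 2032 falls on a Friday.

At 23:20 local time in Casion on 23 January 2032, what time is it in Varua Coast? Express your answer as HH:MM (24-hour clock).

1 November 2031 is a Saturday, so the first Friday is November 7 and the fourth is November 28.
1 March 2032 is a Monday, so the first Sunday is March 7 and the second is March 14.
Daylight saving runs 28 November 2031 – 14 March 2032; 23 January 2032 is inside that window, so Casion is at UTC+05:15.
23:20 Casion − 5h15m = 18:05 UTC.
1 February 2032 is a Sunday, so the first Sunday is February 1 and the fourth is February 22.
1 October 2032 is a Friday, so the first Friday is October 1 and the fourth is October 22.
At the standard offset (UTC−07:30), 18:05 UTC − 7h30m = 10:35 Varua Coast standard time.
The standard-time date in Varua Coast, 23 January 2032, does not fall between 22 February and 22 October, so daylight saving is not in effect and Varua Coast is at UTC−07:30.
18:05 UTC − 7h30m = 10:35 Varua Coast.

10:35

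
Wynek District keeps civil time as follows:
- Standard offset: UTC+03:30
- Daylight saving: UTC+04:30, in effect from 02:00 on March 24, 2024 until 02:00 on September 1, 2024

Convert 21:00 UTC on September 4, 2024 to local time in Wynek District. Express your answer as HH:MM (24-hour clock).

00:30

At the standard offset (UTC+03:30), 21:00 UTC + 3h30m = 00:30 Wynek District standard time (rolling into the next day, 5 September 2024).
The standard-time date in Wynek District, September 5, 2024, does not fall between 24 March and 1 September, so daylight saving is not in effect and Wynek District is at UTC+03:30.
21:00 UTC + 3h30m = 00:30 local (rolling into the next day, 5 September 2024).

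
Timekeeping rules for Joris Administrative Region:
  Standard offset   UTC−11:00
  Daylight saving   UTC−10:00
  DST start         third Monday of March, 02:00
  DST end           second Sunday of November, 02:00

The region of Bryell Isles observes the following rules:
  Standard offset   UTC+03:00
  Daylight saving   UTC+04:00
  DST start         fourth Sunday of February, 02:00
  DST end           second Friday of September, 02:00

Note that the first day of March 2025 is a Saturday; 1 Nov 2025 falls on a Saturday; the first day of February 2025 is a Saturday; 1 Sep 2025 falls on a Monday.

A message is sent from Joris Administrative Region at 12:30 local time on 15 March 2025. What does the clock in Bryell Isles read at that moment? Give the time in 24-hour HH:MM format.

1 March 2025 is a Saturday, so the first Monday is March 3 and the third is March 17.
1 November 2025 is a Saturday, so the first Sunday is November 2 and the second is November 9.
15 March 2025 does not fall between 17 March and 9 November, so daylight saving is not in effect and Joris Administrative Region is at UTC−11:00.
12:30 Joris Administrative Region + 11h = 23:30 UTC.
1 February 2025 is a Saturday, so the first Sunday is February 2 and the fourth is February 23.
1 September 2025 is a Monday, so the first Friday is September 5 and the second is September 12.
At the standard offset (UTC+03:00), 23:30 UTC + 3h = 02:30 Bryell Isles standard time (rolling into the next day, 16 March 2025).
The standard-time date in Bryell Isles, 16 March 2025, lies within the daylight-saving period (23 February – 12 September), so Bryell Isles is on daylight time, UTC+04:00.
23:30 UTC + 4h = 03:30 Bryell Isles (rolling into the next day, 16 March 2025).

03:30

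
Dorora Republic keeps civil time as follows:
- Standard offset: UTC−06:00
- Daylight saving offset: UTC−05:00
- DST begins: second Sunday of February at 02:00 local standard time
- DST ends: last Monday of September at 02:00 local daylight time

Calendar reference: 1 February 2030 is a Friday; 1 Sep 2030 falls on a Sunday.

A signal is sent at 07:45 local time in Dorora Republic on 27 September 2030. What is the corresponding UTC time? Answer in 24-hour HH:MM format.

12:45

1 February 2030 is a Friday, so the first Sunday is February 3 and the second is February 10.
1 September 2030 is a Sunday, so Mondays fall on 2, 9, 16, 23, 30; the last is September 30.
Daylight saving runs 10 February – 30 September; 27 September 2030 is inside that window, so Dorora Republic is at UTC−05:00.
07:45 local + 5h = 12:45 UTC.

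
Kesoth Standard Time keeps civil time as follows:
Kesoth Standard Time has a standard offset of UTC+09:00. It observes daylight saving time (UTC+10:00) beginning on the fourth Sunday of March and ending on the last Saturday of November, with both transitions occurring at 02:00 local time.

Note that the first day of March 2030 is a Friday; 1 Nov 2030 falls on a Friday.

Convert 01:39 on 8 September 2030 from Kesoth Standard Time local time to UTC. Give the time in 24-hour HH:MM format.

15:39

1 March 2030 is a Friday, so the first Sunday is March 3 and the fourth is March 24.
1 November 2030 is a Friday, so Saturdays fall on 2, 9, 16, 23, 30; the last is November 30.
Daylight saving runs 24 March – 30 November; 8 September 2030 is inside that window, so Kesoth Standard Time is at UTC+10:00.
01:39 local − 10h = 15:39 UTC (rolling into the previous day, 7 September 2030).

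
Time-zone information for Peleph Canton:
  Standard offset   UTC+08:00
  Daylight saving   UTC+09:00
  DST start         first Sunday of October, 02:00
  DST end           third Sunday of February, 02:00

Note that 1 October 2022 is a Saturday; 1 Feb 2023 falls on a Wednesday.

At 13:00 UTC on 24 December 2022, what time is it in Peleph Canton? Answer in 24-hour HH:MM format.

1 October 2022 is a Saturday, so the first Sunday is October 2.
1 February 2023 is a Wednesday, so the first Sunday is February 5 and the third is February 19.
At the standard offset (UTC+08:00), 13:00 UTC + 8h = 21:00 Peleph Canton standard time.
The standard-time date in Peleph Canton, 24 December 2022, lies within the daylight-saving period (2 October 2022 – 19 February 2023), so Peleph Canton is on daylight time, UTC+09:00.
13:00 UTC + 9h = 22:00 local.

22:00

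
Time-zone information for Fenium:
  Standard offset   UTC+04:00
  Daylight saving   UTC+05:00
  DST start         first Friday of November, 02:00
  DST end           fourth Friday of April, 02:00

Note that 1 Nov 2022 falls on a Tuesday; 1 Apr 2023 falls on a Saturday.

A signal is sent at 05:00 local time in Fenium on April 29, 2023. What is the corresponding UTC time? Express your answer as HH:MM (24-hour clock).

1 November 2022 is a Tuesday, so the first Friday is November 4.
1 April 2023 is a Saturday, so the first Friday is April 7 and the fourth is April 28.
April 29, 2023 is outside the daylight-saving period (4 November 2022 – 28 April 2023), so Fenium is on standard time, UTC+04:00.
05:00 local − 4h = 01:00 UTC.

01:00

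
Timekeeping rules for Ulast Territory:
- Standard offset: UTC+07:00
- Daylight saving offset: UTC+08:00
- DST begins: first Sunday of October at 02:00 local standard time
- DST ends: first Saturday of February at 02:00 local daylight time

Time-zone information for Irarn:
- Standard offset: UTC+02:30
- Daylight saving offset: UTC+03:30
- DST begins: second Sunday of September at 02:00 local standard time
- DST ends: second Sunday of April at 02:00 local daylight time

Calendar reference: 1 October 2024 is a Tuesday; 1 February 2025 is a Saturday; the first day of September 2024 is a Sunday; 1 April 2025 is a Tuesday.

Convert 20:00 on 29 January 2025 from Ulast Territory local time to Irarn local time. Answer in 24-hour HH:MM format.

15:30

1 October 2024 is a Tuesday, so the first Sunday is October 6.
1 February 2025 is a Saturday, so the first Saturday is February 1.
Daylight saving runs 6 October 2024 – 1 February 2025; 29 January 2025 is inside that window, so Ulast Territory is at UTC+08:00.
20:00 Ulast Territory − 8h = 12:00 UTC.
1 September 2024 is a Sunday, so the first Sunday is September 1 and the second is September 8.
1 April 2025 is a Tuesday, so the first Sunday is April 6 and the second is April 13.
At the standard offset (UTC+02:30), 12:00 UTC + 2h30m = 14:30 Irarn standard time.
Daylight saving runs 8 September 2024 – 13 April 2025; the standard-time date in Irarn, 29 January 2025, is inside that window, so Irarn is at UTC+03:30.
12:00 UTC + 3h30m = 15:30 Irarn.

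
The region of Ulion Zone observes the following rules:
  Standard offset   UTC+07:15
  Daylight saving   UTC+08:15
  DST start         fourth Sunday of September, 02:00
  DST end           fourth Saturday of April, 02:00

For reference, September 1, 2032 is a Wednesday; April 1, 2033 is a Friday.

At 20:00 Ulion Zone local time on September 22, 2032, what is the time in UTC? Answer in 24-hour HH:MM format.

1 September 2032 is a Wednesday, so the first Sunday is September 5 and the fourth is September 26.
1 April 2033 is a Friday, so the first Saturday is April 2 and the fourth is April 23.
September 22, 2032 is outside the daylight-saving period (26 September 2032 – 23 April 2033), so Ulion Zone is on standard time, UTC+07:15.
20:00 local − 7h15m = 12:45 UTC.

12:45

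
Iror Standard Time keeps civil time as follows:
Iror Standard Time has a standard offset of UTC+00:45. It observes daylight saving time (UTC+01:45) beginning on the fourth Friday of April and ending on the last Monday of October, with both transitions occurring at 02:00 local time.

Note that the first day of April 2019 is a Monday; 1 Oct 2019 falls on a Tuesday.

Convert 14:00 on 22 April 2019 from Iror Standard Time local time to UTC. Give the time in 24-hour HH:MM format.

13:15

1 April 2019 is a Monday, so the first Friday is April 5 and the fourth is April 26.
1 October 2019 is a Tuesday, so Mondays fall on 7, 14, 21, 28; the last is October 28.
22 April 2019 is outside the daylight-saving period (26 April – 28 October), so Iror Standard Time is on standard time, UTC+00:45.
14:00 local − 0h45m = 13:15 UTC.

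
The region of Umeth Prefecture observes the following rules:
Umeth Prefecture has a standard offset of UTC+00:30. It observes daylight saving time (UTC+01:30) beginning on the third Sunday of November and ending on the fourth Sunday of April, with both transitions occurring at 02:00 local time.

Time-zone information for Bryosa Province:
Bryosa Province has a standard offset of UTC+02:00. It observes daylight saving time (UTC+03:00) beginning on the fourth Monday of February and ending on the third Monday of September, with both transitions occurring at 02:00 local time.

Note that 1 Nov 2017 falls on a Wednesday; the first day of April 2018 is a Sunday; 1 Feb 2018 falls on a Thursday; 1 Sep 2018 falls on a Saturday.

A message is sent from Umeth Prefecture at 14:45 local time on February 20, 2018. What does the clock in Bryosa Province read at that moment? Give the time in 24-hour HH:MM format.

1 November 2017 is a Wednesday, so the first Sunday is November 5 and the third is November 19.
1 April 2018 is a Sunday, so the first Sunday is April 1 and the fourth is April 22.
Daylight saving runs 19 November 2017 – 22 April 2018; February 20, 2018 is inside that window, so Umeth Prefecture is at UTC+01:30.
14:45 Umeth Prefecture − 1h30m = 13:15 UTC.
1 February 2018 is a Thursday, so the first Monday is February 5 and the fourth is February 26.
1 September 2018 is a Saturday, so the first Monday is September 3 and the third is September 17.
At the standard offset (UTC+02:00), 13:15 UTC + 2h = 15:15 Bryosa Province standard time.
Daylight saving runs 26 February – 17 September; the standard-time date in Bryosa Province, February 20, 2018, is outside that window, so Bryosa Province is on standard time at UTC+02:00.
13:15 UTC + 2h = 15:15 Bryosa Province.

15:15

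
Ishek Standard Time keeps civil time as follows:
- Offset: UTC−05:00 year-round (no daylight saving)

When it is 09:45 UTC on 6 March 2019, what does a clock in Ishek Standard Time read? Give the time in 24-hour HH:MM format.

Ishek Standard Time stays on UTC−05:00 all year.
09:45 UTC − 5h = 04:45 local.

04:45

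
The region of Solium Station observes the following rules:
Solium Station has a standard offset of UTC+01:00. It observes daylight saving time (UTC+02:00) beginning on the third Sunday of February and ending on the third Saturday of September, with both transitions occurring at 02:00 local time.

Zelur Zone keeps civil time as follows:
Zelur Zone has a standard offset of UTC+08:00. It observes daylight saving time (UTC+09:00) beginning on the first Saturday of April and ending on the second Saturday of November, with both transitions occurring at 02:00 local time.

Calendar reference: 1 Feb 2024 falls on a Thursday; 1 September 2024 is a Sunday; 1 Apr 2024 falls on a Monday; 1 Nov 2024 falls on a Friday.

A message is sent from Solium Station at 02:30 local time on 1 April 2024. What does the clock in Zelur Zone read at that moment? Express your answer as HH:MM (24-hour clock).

08:30

1 February 2024 is a Thursday, so the first Sunday is February 4 and the third is February 18.
1 September 2024 is a Sunday, so the first Saturday is September 7 and the third is September 21.
1 April 2024 lies within the daylight-saving period (18 February – 21 September), so Solium Station is on daylight time, UTC+02:00.
02:30 Solium Station − 2h = 00:30 UTC.
1 April 2024 is a Monday, so the first Saturday is April 6.
1 November 2024 is a Friday, so the first Saturday is November 2 and the second is November 9.
At the standard offset (UTC+08:00), 00:30 UTC + 8h = 08:30 Zelur Zone standard time.
Daylight saving runs 6 April – 9 November; the standard-time date in Zelur Zone, 1 April 2024, is outside that window, so Zelur Zone is on standard time at UTC+08:00.
00:30 UTC + 8h = 08:30 Zelur Zone.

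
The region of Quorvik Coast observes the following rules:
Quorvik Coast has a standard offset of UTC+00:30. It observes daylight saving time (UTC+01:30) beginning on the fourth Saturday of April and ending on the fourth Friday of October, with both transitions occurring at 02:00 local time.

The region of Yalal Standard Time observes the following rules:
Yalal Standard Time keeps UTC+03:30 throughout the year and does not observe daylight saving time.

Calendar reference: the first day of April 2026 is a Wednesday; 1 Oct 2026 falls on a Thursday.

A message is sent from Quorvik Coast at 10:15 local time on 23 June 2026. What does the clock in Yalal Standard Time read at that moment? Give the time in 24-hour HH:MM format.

12:15

1 April 2026 is a Wednesday, so the first Saturday is April 4 and the fourth is April 25.
1 October 2026 is a Thursday, so the first Friday is October 2 and the fourth is October 23.
Daylight saving runs 25 April – 23 October; 23 June 2026 is inside that window, so Quorvik Coast is at UTC+01:30.
10:15 Quorvik Coast − 1h30m = 08:45 UTC.
Yalal Standard Time has no daylight saving, so its offset is UTC+03:30 year-round.
08:45 UTC + 3h30m = 12:15 Yalal Standard Time.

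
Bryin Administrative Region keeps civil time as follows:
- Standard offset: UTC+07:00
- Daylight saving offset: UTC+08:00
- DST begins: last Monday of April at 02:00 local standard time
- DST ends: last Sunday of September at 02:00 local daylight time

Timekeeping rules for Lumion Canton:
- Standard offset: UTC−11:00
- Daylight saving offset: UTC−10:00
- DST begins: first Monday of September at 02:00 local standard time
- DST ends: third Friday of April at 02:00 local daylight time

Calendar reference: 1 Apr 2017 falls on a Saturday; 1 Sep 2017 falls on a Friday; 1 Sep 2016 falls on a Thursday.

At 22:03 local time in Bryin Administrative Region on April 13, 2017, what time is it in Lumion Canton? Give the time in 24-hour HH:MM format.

1 April 2017 is a Saturday, so Mondays fall on 3, 10, 17, 24; the last is April 24.
1 September 2017 is a Friday, so Sundays fall on 3, 10, 17, 24; the last is September 24.
April 13, 2017 is outside the daylight-saving period (24 April – 24 September), so Bryin Administrative Region is on standard time, UTC+07:00.
22:03 Bryin Administrative Region − 7h = 15:03 UTC.
1 September 2016 is a Thursday, so the first Monday is September 5.
1 April 2017 is a Saturday, so the first Friday is April 7 and the third is April 21.
At the standard offset (UTC−11:00), 15:03 UTC − 11h = 04:03 Lumion Canton standard time.
The standard-time date in Lumion Canton, April 13, 2017, falls between 5 September 2016 and 21 April 2017, so daylight saving is in effect and Lumion Canton is at UTC−10:00.
15:03 UTC − 10h = 05:03 Lumion Canton.

05:03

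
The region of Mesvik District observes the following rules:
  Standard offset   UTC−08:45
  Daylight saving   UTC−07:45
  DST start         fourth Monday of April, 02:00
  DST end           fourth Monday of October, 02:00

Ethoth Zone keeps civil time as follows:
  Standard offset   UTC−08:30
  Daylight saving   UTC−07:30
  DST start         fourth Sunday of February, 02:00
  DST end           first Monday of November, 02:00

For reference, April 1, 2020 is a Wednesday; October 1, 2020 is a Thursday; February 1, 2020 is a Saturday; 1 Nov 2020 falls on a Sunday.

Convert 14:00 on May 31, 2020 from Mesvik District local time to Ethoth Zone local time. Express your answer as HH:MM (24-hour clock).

1 April 2020 is a Wednesday, so the first Monday is April 6 and the fourth is April 27.
1 October 2020 is a Thursday, so the first Monday is October 5 and the fourth is October 26.
Daylight saving runs 27 April – 26 October; May 31, 2020 is inside that window, so Mesvik District is at UTC−07:45.
14:00 Mesvik District + 7h45m = 21:45 UTC.
1 February 2020 is a Saturday, so the first Sunday is February 2 and the fourth is February 23.
1 November 2020 is a Sunday, so the first Monday is November 2.
At the standard offset (UTC−08:30), 21:45 UTC − 8h30m = 13:15 Ethoth Zone standard time.
The standard-time date in Ethoth Zone, May 31, 2020, falls between 23 February and 2 November, so daylight saving is in effect and Ethoth Zone is at UTC−07:30.
21:45 UTC − 7h30m = 14:15 Ethoth Zone.

14:15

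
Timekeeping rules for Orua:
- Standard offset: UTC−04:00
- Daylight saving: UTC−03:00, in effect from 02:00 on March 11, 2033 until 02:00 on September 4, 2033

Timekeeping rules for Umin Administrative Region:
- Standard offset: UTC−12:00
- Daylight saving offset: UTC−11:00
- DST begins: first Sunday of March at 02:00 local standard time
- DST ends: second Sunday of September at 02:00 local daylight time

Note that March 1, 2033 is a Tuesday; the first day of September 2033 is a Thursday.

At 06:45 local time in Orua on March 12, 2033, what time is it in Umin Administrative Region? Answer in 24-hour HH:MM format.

Daylight saving runs 11 March – 4 September; March 12, 2033 is inside that window, so Orua is at UTC−03:00.
06:45 Orua + 3h = 09:45 UTC.
1 March 2033 is a Tuesday, so the first Sunday is March 6.
1 September 2033 is a Thursday, so the first Sunday is September 4 and the second is September 11.
At the standard offset (UTC−12:00), 09:45 UTC − 12h = 21:45 Umin Administrative Region standard time (rolling into the previous day, 11 March 2033).
The standard-time date in Umin Administrative Region, March 11, 2033, lies within the daylight-saving period (6 March – 11 September), so Umin Administrative Region is on daylight time, UTC−11:00.
09:45 UTC − 11h = 22:45 Umin Administrative Region (rolling into the previous day, 11 March 2033).

22:45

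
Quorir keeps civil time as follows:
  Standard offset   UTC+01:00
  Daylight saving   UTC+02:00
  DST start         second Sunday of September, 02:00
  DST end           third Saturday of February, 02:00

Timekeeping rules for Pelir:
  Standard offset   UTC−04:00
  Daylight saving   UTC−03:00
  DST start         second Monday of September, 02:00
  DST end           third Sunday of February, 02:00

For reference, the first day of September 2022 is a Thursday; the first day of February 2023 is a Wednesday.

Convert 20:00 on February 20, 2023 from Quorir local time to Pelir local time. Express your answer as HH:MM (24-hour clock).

1 September 2022 is a Thursday, so the first Sunday is September 4 and the second is September 11.
1 February 2023 is a Wednesday, so the first Saturday is February 4 and the third is February 18.
Daylight saving runs 11 September 2022 – 18 February 2023; February 20, 2023 is outside that window, so Quorir is on standard time at UTC+01:00.
20:00 Quorir − 1h = 19:00 UTC.
1 September 2022 is a Thursday, so the first Monday is September 5 and the second is September 12.
1 February 2023 is a Wednesday, so the first Sunday is February 5 and the third is February 19.
At the standard offset (UTC−04:00), 19:00 UTC − 4h = 15:00 Pelir standard time.
The standard-time date in Pelir, February 20, 2023, does not fall between 12 September 2022 and 19 February 2023, so daylight saving is not in effect and Pelir is at UTC−04:00.
19:00 UTC − 4h = 15:00 Pelir.

15:00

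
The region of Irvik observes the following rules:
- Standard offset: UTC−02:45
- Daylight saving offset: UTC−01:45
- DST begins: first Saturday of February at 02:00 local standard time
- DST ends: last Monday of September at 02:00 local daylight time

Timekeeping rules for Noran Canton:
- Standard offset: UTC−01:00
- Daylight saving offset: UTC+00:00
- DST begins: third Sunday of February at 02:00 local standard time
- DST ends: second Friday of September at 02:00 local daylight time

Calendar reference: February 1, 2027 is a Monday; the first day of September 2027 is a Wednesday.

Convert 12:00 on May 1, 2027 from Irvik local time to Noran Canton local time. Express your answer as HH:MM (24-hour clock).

1 February 2027 is a Monday, so the first Saturday is February 6.
1 September 2027 is a Wednesday, so Mondays fall on 6, 13, 20, 27; the last is September 27.
May 1, 2027 lies within the daylight-saving period (6 February – 27 September), so Irvik is on daylight time, UTC−01:45.
12:00 Irvik + 1h45m = 13:45 UTC.
1 February 2027 is a Monday, so the first Sunday is February 7 and the third is February 21.
1 September 2027 is a Wednesday, so the first Friday is September 3 and the second is September 10.
At the standard offset (UTC−01:00), 13:45 UTC − 1h = 12:45 Noran Canton standard time.
Daylight saving runs 21 February – 10 September; the standard-time date in Noran Canton, May 1, 2027, is inside that window, so Noran Canton is at UTC+00:00.
13:45 UTC + 0h = 13:45 Noran Canton.

13:45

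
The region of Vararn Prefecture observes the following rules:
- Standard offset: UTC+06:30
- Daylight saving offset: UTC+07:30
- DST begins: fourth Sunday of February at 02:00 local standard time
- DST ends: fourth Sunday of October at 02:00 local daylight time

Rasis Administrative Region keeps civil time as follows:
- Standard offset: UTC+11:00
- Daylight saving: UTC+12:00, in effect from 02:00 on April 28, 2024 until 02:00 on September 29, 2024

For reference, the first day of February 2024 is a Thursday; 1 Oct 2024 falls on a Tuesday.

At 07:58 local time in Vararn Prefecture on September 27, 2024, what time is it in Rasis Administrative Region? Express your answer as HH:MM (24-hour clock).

1 February 2024 is a Thursday, so the first Sunday is February 4 and the fourth is February 25.
1 October 2024 is a Tuesday, so the first Sunday is October 6 and the fourth is October 27.
September 27, 2024 falls between 25 February and 27 October, so daylight saving is in effect and Vararn Prefecture is at UTC+07:30.
07:58 Vararn Prefecture − 7h30m = 00:28 UTC.
At the standard offset (UTC+11:00), 00:28 UTC + 11h = 11:28 Rasis Administrative Region standard time.
Daylight saving runs 28 April – 29 September; the standard-time date in Rasis Administrative Region, September 27, 2024, is inside that window, so Rasis Administrative Region is at UTC+12:00.
00:28 UTC + 12h = 12:28 Rasis Administrative Region.

12:28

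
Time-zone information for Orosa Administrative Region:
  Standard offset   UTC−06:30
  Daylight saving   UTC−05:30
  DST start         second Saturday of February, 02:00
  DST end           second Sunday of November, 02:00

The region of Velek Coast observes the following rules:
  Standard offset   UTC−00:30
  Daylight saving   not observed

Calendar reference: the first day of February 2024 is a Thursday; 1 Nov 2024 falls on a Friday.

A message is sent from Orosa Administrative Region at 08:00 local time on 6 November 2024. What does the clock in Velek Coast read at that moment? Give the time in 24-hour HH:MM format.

13:00

1 February 2024 is a Thursday, so the first Saturday is February 3 and the second is February 10.
1 November 2024 is a Friday, so the first Sunday is November 3 and the second is November 10.
6 November 2024 falls between 10 February and 10 November, so daylight saving is in effect and Orosa Administrative Region is at UTC−05:30.
08:00 Orosa Administrative Region + 5h30m = 13:30 UTC.
Velek Coast stays on UTC−00:30 all year.
13:30 UTC − 0h30m = 13:00 Velek Coast.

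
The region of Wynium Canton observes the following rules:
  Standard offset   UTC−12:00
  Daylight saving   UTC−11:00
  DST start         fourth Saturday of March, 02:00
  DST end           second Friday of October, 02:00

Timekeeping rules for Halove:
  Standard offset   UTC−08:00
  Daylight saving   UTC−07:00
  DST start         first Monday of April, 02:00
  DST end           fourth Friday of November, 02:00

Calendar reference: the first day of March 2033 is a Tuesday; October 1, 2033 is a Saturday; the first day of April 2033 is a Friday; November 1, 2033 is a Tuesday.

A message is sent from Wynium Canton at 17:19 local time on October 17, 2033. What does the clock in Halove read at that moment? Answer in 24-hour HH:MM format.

22:19

1 March 2033 is a Tuesday, so the first Saturday is March 5 and the fourth is March 26.
1 October 2033 is a Saturday, so the first Friday is October 7 and the second is October 14.
Daylight saving runs 26 March – 14 October; October 17, 2033 is outside that window, so Wynium Canton is on standard time at UTC−12:00.
17:19 Wynium Canton + 12h = 05:19 UTC (rolling into the next day, 18 October 2033).
1 April 2033 is a Friday, so the first Monday is April 4.
1 November 2033 is a Tuesday, so the first Friday is November 4 and the fourth is November 25.
At the standard offset (UTC−08:00), 05:19 UTC − 8h = 21:19 Halove standard time (rolling into the previous day, 17 October 2033).
The standard-time date in Halove, October 17, 2033, lies within the daylight-saving period (4 April – 25 November), so Halove is on daylight time, UTC−07:00.
05:19 UTC − 7h = 22:19 Halove (rolling into the previous day, 17 October 2033).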